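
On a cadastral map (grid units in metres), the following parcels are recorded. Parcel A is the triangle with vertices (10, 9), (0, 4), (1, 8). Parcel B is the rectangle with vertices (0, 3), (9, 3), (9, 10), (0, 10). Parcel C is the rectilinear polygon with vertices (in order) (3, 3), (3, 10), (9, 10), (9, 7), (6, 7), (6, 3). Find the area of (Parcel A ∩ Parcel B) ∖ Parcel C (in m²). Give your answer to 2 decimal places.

7.97

|Parcel A ∩ Parcel B| = 17.3056.
|(Parcel A ∩ Parcel B) ∩ Parcel C| = 9.3333.
|(Parcel A ∩ Parcel B) ∖ Parcel C| = 17.3056 − 9.3333 = 7.97.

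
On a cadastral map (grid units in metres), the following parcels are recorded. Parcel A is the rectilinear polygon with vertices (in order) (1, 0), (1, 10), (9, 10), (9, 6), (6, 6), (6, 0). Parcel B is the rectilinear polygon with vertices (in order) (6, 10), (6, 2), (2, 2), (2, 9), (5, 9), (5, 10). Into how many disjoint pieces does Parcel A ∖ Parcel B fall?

2

Parcel A ∖ Parcel B splits into 2 disjoint pieces (area 21, area 12).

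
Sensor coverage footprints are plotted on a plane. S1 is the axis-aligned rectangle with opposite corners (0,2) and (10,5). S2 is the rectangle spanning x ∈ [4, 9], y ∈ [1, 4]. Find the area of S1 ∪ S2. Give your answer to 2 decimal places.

35.00

By inclusion–exclusion:
Individual areas: |S1| = 30, |S2| = 15.
|S1∩S2|: x∈[4,9], y∈[2,4] → 5·2 = 10.
|S1 ∪ S2| = 45 − 10 = 35.00.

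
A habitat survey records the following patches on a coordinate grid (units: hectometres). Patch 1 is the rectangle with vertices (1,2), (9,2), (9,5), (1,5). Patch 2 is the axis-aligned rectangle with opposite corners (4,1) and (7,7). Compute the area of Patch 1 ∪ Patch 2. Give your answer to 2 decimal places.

By inclusion–exclusion:
Individual areas: |Patch 1| = 24, |Patch 2| = 18.
|Patch 1∩Patch 2|: x∈[4,7], y∈[2,5] → 3·3 = 9.
|Patch 1 ∪ Patch 2| = 42 − 9 = 33.00.

33.00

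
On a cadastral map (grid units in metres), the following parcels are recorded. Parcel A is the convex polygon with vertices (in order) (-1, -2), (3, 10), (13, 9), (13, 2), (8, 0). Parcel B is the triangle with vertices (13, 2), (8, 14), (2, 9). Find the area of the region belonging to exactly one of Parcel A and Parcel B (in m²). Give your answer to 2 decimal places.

|Parcel A| = 115, |Parcel B| = 48.5, |Parcel A∩Parcel B| = 32.8765.
|Parcel A △ Parcel B| = |Parcel A| + |Parcel B| − 2·|Parcel A∩Parcel B| = 115 + 48.5 − 65.7531 = 97.75.

97.75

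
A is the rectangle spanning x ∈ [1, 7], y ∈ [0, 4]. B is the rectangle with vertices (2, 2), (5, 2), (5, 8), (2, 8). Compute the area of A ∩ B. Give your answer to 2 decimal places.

6.00

|A∩B|: x∈[2,5], y∈[2,4] → 3·2 = 6.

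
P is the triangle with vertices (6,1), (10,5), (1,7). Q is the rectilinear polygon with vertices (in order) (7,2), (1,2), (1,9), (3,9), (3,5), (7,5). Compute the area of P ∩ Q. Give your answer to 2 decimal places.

11.14

The intersection is the polygon with vertices (3,6.556), (3,5), (7,5), (7,2), (5.167,2), (1,7).
By the shoelace formula its area is 11.14.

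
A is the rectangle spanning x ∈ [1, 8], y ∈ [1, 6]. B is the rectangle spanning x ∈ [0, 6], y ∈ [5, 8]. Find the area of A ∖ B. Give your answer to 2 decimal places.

30.00

|A∩B|: x∈[1,6], y∈[5,6] → 5·1 = 5.
|A| = 35.
|A ∖ B| = |A| − |A∩B| = 35 − 5 = 30.00.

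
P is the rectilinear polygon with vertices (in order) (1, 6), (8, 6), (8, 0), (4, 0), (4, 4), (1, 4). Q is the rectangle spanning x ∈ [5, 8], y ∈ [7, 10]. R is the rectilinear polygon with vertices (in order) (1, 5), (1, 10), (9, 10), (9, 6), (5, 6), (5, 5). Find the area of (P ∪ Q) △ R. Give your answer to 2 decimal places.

49.00

|P ∪ Q| = 39.
|(P ∪ Q) ∩ R| = 13.
|(P ∪ Q) △ R| = 39 + 36 − 26 = 49.00.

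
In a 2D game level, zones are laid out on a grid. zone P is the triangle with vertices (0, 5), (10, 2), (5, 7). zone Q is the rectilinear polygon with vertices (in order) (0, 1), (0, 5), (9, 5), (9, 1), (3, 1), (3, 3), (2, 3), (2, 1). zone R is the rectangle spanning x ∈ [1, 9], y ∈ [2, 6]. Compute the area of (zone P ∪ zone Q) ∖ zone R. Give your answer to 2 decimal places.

|zone P ∪ zone Q| = 41.35.
|(zone P ∪ zone Q) ∩ zone R| = 28.05.
|(zone P ∪ zone Q) ∖ zone R| = 41.35 − 28.05 = 13.30.

13.30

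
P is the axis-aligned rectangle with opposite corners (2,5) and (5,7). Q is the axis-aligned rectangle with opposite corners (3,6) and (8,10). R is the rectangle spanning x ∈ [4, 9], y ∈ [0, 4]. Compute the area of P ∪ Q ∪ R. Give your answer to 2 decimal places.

By inclusion–exclusion:
Individual areas: |P| = 6, |Q| = 20, |R| = 20.
|P∩Q|: x∈[3,5], y∈[6,7] → 2·1 = 2.
|P∩R| = 0 (no overlap).
|Q∩R| = 0 (no overlap).
|P∩Q∩R| = 0.
|P ∪ Q ∪ R| = 46 − 2 + 0 = 44.00.

44.00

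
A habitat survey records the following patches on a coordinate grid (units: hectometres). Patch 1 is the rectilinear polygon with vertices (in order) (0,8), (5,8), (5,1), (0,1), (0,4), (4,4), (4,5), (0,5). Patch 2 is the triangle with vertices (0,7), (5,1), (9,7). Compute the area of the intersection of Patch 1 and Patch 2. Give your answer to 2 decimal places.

13.08

The intersection is the polygon with vertices (5,1), (2.5,4), (4,4), (4,5), (1.667,5), (0,7), (5,7).
By the shoelace formula its area is 13.08.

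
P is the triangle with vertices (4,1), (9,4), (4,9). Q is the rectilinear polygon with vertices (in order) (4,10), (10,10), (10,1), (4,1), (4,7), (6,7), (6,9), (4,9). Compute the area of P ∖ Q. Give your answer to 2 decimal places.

|P| = 20, |P∩Q| = 18.
|P ∖ Q| = |P| − |P∩Q| = 20 − 18 = 2.00.

2.00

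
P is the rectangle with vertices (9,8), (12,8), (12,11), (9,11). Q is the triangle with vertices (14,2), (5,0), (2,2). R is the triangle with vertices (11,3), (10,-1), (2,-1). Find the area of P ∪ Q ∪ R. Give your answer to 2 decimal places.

By inclusion–exclusion:
Individual areas: |P| = 9, |Q| = 12, |R| = 16.
|P∩Q| = 0.
|P∩R| = 0.
|Q∩R| = 4.6824.
|P∩Q∩R| = 0.
|P ∪ Q ∪ R| = 37 − 4.6824 + 0 = 32.32.

32.32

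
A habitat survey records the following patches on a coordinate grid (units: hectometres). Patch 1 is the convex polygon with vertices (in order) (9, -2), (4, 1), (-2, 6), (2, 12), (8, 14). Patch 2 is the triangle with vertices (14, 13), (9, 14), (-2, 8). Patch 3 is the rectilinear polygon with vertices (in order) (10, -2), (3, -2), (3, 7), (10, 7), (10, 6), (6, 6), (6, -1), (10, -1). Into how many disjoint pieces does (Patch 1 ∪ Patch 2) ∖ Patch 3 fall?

(Patch 1 ∪ Patch 2) ∖ Patch 3 splits into 2 disjoint pieces (area 69.9669, area 18.4979).

2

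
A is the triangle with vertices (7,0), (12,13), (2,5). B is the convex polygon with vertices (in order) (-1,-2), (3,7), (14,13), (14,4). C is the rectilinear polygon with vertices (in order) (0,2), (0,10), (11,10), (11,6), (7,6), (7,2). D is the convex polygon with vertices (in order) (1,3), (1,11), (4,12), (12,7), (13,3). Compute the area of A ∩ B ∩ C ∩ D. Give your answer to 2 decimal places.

26.51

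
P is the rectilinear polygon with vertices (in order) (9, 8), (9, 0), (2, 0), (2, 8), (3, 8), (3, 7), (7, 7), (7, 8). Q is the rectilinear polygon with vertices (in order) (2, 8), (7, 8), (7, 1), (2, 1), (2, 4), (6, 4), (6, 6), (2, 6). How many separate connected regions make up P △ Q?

P △ Q splits into 2 disjoint pieces (area 25, area 8).

2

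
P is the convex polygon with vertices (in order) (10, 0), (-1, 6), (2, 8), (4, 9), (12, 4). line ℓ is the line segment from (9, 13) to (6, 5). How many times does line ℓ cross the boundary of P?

1

The segment meets the boundary at (6.835,7.228).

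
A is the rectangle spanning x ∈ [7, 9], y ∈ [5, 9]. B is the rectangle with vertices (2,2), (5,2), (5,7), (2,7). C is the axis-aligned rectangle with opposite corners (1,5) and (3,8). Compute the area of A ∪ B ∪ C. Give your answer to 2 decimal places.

By inclusion–exclusion:
Individual areas: |A| = 8, |B| = 15, |C| = 6.
|A∩B| = 0 (no overlap).
|A∩C| = 0 (no overlap).
|B∩C|: x∈[2,3], y∈[5,7] → 1·2 = 2.
|A∩B∩C| = 0.
|A ∪ B ∪ C| = 29 − 2 + 0 = 27.00.

27.00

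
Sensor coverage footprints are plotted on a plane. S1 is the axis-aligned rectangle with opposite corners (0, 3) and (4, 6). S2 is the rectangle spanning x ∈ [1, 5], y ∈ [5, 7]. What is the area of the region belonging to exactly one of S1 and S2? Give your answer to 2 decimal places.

|S1∩S2|: x∈[1,4], y∈[5,6] → 3·1 = 3.
|S1 △ S2| = |S1| + |S2| − 2·|S1∩S2| = 12 + 8 − 6 = 14.00.

14.00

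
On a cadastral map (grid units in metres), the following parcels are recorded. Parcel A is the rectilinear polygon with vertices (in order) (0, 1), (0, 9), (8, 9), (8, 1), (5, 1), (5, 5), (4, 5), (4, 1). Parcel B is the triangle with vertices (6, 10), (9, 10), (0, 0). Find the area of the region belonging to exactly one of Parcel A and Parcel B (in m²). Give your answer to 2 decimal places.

51.29

|Parcel A| = 60, |Parcel B| = 15, |Parcel A∩Parcel B| = 11.8556.
|Parcel A △ Parcel B| = |Parcel A| + |Parcel B| − 2·|Parcel A∩Parcel B| = 60 + 15 − 23.7111 = 51.29.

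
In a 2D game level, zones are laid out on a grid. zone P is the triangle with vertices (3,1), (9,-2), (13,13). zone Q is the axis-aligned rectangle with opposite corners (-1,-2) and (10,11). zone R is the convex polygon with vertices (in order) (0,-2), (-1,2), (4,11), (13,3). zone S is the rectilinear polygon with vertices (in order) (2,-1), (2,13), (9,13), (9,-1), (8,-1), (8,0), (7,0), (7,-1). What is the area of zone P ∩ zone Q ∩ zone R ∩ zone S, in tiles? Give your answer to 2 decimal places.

23.18

The intersection is the polygon with vertices (9,6.556), (9,1.462), (5.087,-0.043), (3,1), (8.213,7.255).
By the shoelace formula its area is 23.18.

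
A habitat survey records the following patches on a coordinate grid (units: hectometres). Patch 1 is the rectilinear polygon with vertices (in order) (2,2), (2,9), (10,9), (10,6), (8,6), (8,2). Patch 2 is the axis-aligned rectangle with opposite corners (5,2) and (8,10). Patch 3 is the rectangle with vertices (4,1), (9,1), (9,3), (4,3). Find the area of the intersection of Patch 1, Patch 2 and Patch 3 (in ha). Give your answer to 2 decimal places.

3.00

The intersection is the polygon with vertices (8,2), (5,2), (5,3), (8,3).
By the shoelace formula its area is 3.00.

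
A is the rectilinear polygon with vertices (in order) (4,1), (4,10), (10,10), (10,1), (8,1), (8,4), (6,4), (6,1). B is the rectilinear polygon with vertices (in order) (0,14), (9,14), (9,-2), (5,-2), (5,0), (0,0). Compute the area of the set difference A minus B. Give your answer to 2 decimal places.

|A| = 48, |A∩B| = 39.
|A ∖ B| = |A| − |A∩B| = 48 − 39 = 9.00.

9.00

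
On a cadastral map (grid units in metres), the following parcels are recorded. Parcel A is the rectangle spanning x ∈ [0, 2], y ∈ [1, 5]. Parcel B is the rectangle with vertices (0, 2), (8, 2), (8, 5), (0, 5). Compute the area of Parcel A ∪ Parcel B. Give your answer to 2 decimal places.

26.00

By inclusion–exclusion:
Individual areas: |Parcel A| = 8, |Parcel B| = 24.
|Parcel A∩Parcel B|: x∈[0,2], y∈[2,5] → 2·3 = 6.
|Parcel A ∪ Parcel B| = 32 − 6 = 26.00.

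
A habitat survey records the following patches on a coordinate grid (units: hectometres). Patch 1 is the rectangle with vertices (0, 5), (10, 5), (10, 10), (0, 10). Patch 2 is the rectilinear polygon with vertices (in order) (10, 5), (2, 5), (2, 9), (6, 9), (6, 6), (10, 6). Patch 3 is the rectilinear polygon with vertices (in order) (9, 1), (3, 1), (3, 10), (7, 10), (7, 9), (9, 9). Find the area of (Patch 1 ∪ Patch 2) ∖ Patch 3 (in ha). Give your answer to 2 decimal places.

|Patch 1 ∪ Patch 2| = 50.
|(Patch 1 ∪ Patch 2) ∩ Patch 3| = 28.
|(Patch 1 ∪ Patch 2) ∖ Patch 3| = 50 − 28 = 22.00.

22.00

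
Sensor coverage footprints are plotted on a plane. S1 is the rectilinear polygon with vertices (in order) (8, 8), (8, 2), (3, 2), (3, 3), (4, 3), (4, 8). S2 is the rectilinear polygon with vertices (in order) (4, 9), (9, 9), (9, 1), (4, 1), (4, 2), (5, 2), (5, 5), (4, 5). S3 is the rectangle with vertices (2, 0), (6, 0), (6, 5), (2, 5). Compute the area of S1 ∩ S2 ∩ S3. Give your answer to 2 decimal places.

3.00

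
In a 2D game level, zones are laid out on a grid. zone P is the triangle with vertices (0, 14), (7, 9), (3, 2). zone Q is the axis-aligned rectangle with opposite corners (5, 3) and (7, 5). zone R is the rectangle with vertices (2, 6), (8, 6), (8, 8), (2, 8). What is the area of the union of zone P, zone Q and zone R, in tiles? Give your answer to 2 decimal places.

42.79

By inclusion–exclusion:
Individual areas: |zone P| = 34.5, |zone Q| = 4, |zone R| = 12.
|zone P∩zone Q| = 0.
|zone P∩zone R| = 7.7143.
|zone Q∩zone R| = 0 (no overlap).
|zone P∩zone Q∩zone R| = 0.
|zone P ∪ zone Q ∪ zone R| = 50.5 − 7.7143 + 0 = 42.79.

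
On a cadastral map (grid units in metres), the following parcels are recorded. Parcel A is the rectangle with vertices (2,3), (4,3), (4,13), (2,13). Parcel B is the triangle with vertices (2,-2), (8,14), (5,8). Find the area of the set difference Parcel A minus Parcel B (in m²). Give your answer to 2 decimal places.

|Parcel A| = 20, |Parcel A∩Parcel B| = 0.3958.
|Parcel A ∖ Parcel B| = |Parcel A| − |Parcel A∩Parcel B| = 20 − 0.3958 = 19.60.

19.60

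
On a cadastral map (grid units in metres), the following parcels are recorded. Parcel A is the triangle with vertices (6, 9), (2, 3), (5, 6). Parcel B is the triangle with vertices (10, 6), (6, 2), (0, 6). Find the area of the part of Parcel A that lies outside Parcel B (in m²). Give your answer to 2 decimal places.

|Parcel A| = 3, |Parcel A∩Parcel B| = 1.3077.
|Parcel A ∖ Parcel B| = |Parcel A| − |Parcel A∩Parcel B| = 3 − 1.3077 = 1.69.

1.69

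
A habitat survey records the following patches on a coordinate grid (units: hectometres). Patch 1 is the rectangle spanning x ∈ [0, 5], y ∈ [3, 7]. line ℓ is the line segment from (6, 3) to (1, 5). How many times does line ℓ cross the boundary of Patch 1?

1

The segment meets the boundary at (5,3.4).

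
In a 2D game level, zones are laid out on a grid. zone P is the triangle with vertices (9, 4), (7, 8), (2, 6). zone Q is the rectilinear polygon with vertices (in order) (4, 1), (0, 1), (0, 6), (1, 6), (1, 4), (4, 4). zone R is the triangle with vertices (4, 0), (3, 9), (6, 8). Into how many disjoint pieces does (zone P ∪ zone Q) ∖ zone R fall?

3

(zone P ∪ zone Q) ∖ zone R splits into 3 disjoint pieces (area 0.6027, area 7.6444, area 13.1667).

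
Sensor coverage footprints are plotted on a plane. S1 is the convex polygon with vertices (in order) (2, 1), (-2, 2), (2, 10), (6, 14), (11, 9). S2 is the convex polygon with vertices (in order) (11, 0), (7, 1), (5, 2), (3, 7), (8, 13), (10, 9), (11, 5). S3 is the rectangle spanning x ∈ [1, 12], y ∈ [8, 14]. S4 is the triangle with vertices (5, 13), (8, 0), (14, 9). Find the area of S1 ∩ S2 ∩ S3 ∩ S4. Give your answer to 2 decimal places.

The intersection is the polygon with vertices (10.182,8.273), (9.875,8), (6.154,8), (5.651,10.181), (7.189,12.027), (8.6,11.4), (9,11), (10,9).
By the shoelace formula its area is 12.82.

12.82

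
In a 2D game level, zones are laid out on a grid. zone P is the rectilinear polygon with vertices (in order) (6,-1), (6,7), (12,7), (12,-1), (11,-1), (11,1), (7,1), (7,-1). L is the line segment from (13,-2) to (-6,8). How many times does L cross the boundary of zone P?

4

The segment meets the boundary at (6,1.684), (7.3,1), (11,-0.947), (11.1,-1).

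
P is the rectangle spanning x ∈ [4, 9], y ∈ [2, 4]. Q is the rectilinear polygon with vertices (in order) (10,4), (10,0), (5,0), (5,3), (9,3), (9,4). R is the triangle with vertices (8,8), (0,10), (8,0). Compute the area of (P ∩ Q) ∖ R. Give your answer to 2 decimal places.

|P ∩ Q| = 4.
|(P ∩ Q) ∩ R| = 2.
|(P ∩ Q) ∖ R| = 4 − 2 = 2.00.

2.00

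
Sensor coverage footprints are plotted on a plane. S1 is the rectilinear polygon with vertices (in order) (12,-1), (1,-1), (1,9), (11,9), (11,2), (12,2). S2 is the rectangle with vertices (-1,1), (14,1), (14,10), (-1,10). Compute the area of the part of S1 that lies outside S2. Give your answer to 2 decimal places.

|S1| = 103, |S1∩S2| = 81.
|S1 ∖ S2| = |S1| − |S1∩S2| = 103 − 81 = 22.00.

22.00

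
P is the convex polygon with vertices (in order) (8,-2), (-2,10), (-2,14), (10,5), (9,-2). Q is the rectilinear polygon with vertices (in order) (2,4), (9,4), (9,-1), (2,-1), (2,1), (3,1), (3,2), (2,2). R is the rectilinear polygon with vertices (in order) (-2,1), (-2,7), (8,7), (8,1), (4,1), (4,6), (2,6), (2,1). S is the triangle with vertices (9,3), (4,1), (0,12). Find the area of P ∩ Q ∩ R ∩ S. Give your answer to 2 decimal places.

The intersection is the polygon with vertices (8,2.6), (5.125,1.45), (4,2.8), (4,4), (8,4).
By the shoelace formula its area is 7.79.

7.79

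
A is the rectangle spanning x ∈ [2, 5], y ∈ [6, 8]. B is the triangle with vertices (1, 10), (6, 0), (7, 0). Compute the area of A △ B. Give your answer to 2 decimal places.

9.80

|A| = 6, |B| = 5, |A∩B| = 0.6.
|A △ B| = |A| + |B| − 2·|A∩B| = 6 + 5 − 1.2 = 9.80.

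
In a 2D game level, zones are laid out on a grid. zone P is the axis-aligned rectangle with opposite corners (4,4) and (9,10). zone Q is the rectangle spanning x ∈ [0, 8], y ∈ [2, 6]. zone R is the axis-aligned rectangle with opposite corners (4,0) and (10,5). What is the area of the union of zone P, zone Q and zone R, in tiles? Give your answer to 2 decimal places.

By inclusion–exclusion:
Individual areas: |zone P| = 30, |zone Q| = 32, |zone R| = 30.
|zone P∩zone Q|: x∈[4,8], y∈[4,6] → 4·2 = 8.
|zone P∩zone R|: x∈[4,9], y∈[4,5] → 5·1 = 5.
|zone Q∩zone R|: x∈[4,8], y∈[2,5] → 4·3 = 12.
|zone P∩zone Q∩zone R| = 4.
|zone P ∪ zone Q ∪ zone R| = 92 − 25 + 4 = 71.00.

71.00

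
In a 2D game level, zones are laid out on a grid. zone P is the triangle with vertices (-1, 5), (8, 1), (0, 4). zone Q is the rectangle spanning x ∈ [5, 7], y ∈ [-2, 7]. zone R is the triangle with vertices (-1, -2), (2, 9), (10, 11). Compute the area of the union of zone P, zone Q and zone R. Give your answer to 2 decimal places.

By inclusion–exclusion:
Individual areas: |zone P| = 2.5, |zone Q| = 18, |zone R| = 41.
|zone P∩zone Q| = 0.2778.
|zone P∩zone R| = 1.081.
|zone Q∩zone R| = 1.542.
|zone P∩zone Q∩zone R| = 0.
|zone P ∪ zone Q ∪ zone R| = 61.5 − 2.9007 + 0 = 58.60.

58.60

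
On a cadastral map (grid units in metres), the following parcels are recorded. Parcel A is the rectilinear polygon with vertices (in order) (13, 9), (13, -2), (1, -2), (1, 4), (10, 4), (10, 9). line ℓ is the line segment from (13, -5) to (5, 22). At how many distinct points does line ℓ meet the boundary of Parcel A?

2

The segment meets the boundary at (12.111,-2), (10,5.125).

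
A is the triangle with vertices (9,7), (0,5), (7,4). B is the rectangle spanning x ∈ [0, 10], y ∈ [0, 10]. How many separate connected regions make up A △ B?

1

A △ B is a single connected region.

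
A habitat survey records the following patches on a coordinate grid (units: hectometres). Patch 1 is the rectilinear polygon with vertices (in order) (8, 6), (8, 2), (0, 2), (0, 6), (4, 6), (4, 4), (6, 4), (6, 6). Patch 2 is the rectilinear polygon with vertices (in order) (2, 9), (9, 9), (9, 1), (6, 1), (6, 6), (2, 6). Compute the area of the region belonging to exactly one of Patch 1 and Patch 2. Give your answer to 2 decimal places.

|Patch 1| = 28, |Patch 2| = 36, |Patch 1∩Patch 2| = 8.
|Patch 1 △ Patch 2| = |Patch 1| + |Patch 2| − 2·|Patch 1∩Patch 2| = 28 + 36 − 16 = 48.00.

48.00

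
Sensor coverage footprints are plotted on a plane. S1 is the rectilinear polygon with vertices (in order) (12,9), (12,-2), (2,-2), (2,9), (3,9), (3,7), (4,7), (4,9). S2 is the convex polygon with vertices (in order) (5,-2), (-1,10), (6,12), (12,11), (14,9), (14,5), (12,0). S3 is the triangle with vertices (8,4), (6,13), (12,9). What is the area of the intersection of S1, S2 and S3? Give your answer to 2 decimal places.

12.78

The intersection is the polygon with vertices (12,9), (8,4), (6.889,9).
By the shoelace formula its area is 12.78.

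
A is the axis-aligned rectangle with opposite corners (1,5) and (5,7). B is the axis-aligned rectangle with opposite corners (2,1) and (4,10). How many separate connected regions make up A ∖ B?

A ∖ B splits into 2 disjoint pieces (area 2, area 2).

2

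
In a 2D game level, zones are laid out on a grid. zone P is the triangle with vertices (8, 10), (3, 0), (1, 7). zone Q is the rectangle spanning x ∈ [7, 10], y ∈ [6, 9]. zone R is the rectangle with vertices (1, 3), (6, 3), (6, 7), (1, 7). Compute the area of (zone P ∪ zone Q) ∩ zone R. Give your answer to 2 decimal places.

The region (zone P ∪ zone Q) ∩ zone R is the polygon with vertices (4.5,3), (2.143,3), (1,7), (6,7), (6,6).
By the shoelace formula its area is 15.46.

15.46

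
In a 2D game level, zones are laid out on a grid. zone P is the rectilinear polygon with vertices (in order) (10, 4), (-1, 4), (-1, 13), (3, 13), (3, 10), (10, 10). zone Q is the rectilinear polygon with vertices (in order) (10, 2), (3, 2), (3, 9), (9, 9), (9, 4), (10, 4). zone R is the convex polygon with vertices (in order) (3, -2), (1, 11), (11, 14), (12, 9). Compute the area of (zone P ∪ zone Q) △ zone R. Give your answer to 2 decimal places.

|zone P ∪ zone Q| = 92.
|(zone P ∪ zone Q) ∩ zone R| = 58.3409.
|(zone P ∪ zone Q) △ zone R| = 92 + 96 − 116.6817 = 71.32.

71.32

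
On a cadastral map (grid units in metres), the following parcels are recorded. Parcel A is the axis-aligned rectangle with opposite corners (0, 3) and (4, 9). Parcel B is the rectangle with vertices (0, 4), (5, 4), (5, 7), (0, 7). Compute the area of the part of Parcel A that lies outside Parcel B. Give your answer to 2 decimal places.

|Parcel A∩Parcel B|: x∈[0,4], y∈[4,7] → 4·3 = 12.
|Parcel A| = 24.
|Parcel A ∖ Parcel B| = |Parcel A| − |Parcel A∩Parcel B| = 24 − 12 = 12.00.

12.00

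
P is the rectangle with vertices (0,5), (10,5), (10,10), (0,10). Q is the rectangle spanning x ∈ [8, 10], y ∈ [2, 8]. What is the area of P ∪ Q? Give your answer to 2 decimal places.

By inclusion–exclusion:
Individual areas: |P| = 50, |Q| = 12.
|P∩Q|: x∈[8,10], y∈[5,8] → 2·3 = 6.
|P ∪ Q| = 62 − 6 = 56.00.

56.00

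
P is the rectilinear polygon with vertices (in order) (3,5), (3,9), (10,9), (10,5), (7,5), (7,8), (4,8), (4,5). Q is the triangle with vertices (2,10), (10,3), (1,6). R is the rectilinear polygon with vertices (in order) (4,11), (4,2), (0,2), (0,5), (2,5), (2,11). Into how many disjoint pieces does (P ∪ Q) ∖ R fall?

(P ∪ Q) ∖ R splits into 2 disjoint pieces (area 2.1667, area 24.4911).

2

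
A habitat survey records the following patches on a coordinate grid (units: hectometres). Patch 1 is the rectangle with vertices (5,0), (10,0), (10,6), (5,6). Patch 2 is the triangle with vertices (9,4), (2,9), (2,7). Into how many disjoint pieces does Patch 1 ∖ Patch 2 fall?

1

Patch 1 ∖ Patch 2 is a single connected region.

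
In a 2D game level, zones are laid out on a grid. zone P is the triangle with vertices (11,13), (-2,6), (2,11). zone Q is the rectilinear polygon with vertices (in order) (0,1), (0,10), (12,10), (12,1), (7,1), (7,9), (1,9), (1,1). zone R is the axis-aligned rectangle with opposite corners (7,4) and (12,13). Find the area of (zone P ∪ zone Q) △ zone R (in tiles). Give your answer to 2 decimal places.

53.19

|zone P ∪ zone Q| = 73.2462.
|(zone P ∪ zone Q) ∩ zone R| = 32.5299.
|(zone P ∪ zone Q) △ zone R| = 73.2462 + 45 − 65.0598 = 53.19.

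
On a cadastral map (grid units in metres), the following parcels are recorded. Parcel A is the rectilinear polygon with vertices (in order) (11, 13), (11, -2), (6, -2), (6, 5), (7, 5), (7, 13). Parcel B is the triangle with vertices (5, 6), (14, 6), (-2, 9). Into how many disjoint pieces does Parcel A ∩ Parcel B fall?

1

Parcel A ∩ Parcel B is a single connected region.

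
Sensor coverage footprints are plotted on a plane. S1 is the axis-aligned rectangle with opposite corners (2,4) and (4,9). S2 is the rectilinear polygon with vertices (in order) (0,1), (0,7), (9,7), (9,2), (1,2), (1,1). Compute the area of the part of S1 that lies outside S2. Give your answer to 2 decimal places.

|S1| = 10, |S1∩S2| = 6.
|S1 ∖ S2| = |S1| − |S1∩S2| = 10 − 6 = 4.00.

4.00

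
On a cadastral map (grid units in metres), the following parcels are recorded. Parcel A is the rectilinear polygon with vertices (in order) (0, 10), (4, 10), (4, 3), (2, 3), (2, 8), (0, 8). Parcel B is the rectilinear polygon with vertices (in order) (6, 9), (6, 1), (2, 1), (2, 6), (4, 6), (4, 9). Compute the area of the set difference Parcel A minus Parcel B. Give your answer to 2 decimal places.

12.00

|Parcel A| = 18, |Parcel A∩Parcel B| = 6.
|Parcel A ∖ Parcel B| = |Parcel A| − |Parcel A∩Parcel B| = 18 − 6 = 12.00.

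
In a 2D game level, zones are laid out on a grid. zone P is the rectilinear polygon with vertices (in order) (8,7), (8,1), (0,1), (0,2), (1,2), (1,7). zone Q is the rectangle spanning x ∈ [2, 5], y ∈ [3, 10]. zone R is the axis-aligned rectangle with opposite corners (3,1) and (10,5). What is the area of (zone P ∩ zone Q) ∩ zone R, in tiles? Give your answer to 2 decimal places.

4.00

The region (zone P ∩ zone Q) ∩ zone R is the polygon with vertices (5,3), (3,3), (3,5), (5,5).
By the shoelace formula its area is 4.00.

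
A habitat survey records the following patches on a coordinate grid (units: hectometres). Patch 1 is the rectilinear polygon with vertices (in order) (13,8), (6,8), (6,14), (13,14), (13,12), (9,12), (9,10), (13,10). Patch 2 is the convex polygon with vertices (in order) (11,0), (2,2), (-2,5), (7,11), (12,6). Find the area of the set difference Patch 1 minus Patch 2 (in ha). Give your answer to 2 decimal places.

26.83

|Patch 1| = 34, |Patch 1∩Patch 2| = 7.1667.
|Patch 1 ∖ Patch 2| = |Patch 1| − |Patch 1∩Patch 2| = 34 − 7.1667 = 26.83.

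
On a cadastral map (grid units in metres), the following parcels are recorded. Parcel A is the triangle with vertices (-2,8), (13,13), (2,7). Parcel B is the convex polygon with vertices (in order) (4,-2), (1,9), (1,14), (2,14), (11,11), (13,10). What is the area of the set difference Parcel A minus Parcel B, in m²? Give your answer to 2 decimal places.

4.36

|Parcel A| = 17.5, |Parcel A∩Parcel B| = 13.1395.
|Parcel A ∖ Parcel B| = |Parcel A| − |Parcel A∩Parcel B| = 17.5 − 13.1395 = 4.36.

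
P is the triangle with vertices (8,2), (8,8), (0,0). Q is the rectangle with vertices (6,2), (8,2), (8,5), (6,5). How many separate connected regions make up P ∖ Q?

1

P ∖ Q is a single connected region.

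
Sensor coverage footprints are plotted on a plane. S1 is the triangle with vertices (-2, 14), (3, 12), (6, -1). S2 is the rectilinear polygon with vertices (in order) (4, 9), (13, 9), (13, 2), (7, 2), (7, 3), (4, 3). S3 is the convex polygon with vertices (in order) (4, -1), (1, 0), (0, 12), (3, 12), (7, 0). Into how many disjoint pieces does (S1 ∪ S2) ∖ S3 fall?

3

(S1 ∪ S2) ∖ S3 splits into 3 disjoint pieces (area 54, area 0.053, area 4.9012).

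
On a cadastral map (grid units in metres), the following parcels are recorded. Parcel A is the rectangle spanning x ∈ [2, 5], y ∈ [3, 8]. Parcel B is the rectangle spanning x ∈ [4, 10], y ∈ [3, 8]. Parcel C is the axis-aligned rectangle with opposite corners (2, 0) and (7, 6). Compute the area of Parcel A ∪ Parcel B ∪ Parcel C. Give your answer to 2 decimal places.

By inclusion–exclusion:
Individual areas: |Parcel A| = 15, |Parcel B| = 30, |Parcel C| = 30.
|Parcel A∩Parcel B|: x∈[4,5], y∈[3,8] → 1·5 = 5.
|Parcel A∩Parcel C|: x∈[2,5], y∈[3,6] → 3·3 = 9.
|Parcel B∩Parcel C|: x∈[4,7], y∈[3,6] → 3·3 = 9.
|Parcel A∩Parcel B∩Parcel C| = 3.
|Parcel A ∪ Parcel B ∪ Parcel C| = 75 − 23 + 3 = 55.00.

55.00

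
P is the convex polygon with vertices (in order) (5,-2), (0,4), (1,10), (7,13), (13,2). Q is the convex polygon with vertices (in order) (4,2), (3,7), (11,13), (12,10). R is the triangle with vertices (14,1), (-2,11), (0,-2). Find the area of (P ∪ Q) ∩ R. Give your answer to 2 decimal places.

64.09

The region (P ∪ Q) ∩ R is the polygon with vertices (0.868,9.207), (12.667,1.833), (8.75,-0.125), (4.242,-1.091), (0,4).
By the shoelace formula its area is 64.09.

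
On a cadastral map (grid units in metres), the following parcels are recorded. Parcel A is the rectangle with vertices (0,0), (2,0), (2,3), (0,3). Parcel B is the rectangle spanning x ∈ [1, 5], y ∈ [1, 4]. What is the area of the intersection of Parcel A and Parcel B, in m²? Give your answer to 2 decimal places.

|Parcel A∩Parcel B|: x∈[1,2], y∈[1,3] → 1·2 = 2.

2.00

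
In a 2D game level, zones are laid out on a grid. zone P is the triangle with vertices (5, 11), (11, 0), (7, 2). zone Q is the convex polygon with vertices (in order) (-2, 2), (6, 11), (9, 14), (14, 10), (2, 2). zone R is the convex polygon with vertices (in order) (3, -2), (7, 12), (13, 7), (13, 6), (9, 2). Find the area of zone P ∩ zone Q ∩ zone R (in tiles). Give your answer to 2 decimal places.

The intersection is the polygon with vertices (6.355,4.903), (5.75,7.625), (6.125,8.938), (7.8,5.867).
By the shoelace formula its area is 3.93.

3.93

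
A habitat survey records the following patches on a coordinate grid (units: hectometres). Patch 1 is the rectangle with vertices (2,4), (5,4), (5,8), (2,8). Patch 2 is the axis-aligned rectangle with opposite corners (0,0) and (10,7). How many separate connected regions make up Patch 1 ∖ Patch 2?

1

Patch 1 ∖ Patch 2 is a single connected region.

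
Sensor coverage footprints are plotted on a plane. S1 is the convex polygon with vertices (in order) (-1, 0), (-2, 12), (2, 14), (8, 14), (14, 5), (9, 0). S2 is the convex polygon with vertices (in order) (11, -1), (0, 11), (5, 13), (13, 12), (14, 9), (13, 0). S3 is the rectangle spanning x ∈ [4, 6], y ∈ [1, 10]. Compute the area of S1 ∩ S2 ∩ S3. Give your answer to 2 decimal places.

8.91

The intersection is the polygon with vertices (4,6.636), (4,10), (6,10), (6,4.455).
By the shoelace formula its area is 8.91.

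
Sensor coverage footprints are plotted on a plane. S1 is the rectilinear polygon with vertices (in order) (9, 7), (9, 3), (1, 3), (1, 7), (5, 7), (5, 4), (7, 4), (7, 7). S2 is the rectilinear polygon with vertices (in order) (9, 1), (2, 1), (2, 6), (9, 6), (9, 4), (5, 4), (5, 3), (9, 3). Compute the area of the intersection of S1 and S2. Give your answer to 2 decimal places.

13.00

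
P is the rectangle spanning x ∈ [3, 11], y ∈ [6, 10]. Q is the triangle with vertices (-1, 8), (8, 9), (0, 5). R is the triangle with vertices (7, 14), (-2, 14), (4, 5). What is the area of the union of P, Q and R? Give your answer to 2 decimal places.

By inclusion–exclusion:
Individual areas: |P| = 32, |Q| = 14, |R| = 40.5.
|P∩Q| = 4.8611.
|P∩R| = 7.9167.
|Q∩R| = 4.3114.
|P∩Q∩R| = 3.138.
|P ∪ Q ∪ R| = 86.5 − 17.0892 + 3.138 = 72.55.

72.55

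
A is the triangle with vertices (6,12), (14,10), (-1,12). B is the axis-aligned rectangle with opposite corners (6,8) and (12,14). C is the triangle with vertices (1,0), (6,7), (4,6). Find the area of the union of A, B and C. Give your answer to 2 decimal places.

By inclusion–exclusion:
Individual areas: |A| = 7, |B| = 36, |C| = 4.5.
|A∩B| = 3.5.
|A∩C| = 0.
|B∩C| = 0.
|A∩B∩C| = 0.
|A ∪ B ∪ C| = 47.5 − 3.5 + 0 = 44.00.

44.00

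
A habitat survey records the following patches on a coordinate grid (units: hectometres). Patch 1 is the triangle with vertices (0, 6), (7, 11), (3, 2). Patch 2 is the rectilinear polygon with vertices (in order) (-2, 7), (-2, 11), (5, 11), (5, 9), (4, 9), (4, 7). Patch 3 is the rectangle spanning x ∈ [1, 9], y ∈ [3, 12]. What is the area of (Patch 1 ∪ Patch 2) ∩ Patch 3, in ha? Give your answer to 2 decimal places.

31.24

|Patch 1 ∪ Patch 2| = 44.8571.
|(Patch 1 ∪ Patch 2) ∩ Patch 3| = 31.24.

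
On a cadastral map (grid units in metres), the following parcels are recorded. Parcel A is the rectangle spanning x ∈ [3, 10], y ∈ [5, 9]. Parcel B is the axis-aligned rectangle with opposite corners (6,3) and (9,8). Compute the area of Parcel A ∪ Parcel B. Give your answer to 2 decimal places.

By inclusion–exclusion:
Individual areas: |Parcel A| = 28, |Parcel B| = 15.
|Parcel A∩Parcel B|: x∈[6,9], y∈[5,8] → 3·3 = 9.
|Parcel A ∪ Parcel B| = 43 − 9 = 34.00.

34.00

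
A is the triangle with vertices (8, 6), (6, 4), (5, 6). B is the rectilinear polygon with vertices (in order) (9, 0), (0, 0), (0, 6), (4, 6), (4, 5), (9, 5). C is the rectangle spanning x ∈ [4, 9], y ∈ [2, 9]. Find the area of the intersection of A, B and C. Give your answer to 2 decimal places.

0.75

The intersection is the polygon with vertices (5.5,5), (7,5), (6,4).
By the shoelace formula its area is 0.75.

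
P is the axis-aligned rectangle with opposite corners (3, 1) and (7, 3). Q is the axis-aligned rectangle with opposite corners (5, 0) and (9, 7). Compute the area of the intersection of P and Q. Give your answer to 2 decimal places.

4.00

|P∩Q|: x∈[5,7], y∈[1,3] → 2·2 = 4.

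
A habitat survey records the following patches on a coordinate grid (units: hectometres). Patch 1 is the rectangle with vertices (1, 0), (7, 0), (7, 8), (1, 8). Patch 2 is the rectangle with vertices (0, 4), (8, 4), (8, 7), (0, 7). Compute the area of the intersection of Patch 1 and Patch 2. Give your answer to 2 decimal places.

18.00

|Patch 1∩Patch 2|: x∈[1,7], y∈[4,7] → 6·3 = 18.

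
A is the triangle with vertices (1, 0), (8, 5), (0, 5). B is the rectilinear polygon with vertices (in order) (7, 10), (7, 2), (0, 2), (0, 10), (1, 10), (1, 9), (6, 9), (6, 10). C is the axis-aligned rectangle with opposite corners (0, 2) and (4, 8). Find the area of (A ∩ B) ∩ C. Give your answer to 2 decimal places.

11.09

The region (A ∩ B) ∩ C is the polygon with vertices (0.6,2), (0,5), (4,5), (4,2.143), (3.8,2).
By the shoelace formula its area is 11.09.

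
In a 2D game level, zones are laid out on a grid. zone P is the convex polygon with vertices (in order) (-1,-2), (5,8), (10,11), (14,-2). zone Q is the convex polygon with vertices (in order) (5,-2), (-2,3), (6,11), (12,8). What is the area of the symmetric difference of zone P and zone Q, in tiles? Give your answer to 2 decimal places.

78.47

|zone P| = 113.5, |zone Q| = 88.5, |zone P∩zone Q| = 61.7637.
|zone P △ zone Q| = |zone P| + |zone Q| − 2·|zone P∩zone Q| = 113.5 + 88.5 − 123.5274 = 78.47.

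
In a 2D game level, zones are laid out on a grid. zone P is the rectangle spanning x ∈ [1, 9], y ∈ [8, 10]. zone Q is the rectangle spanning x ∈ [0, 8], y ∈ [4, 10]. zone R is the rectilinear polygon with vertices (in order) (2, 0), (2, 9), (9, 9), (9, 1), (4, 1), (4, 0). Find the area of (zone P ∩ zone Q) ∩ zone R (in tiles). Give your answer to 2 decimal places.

6.00

The region (zone P ∩ zone Q) ∩ zone R is the polygon with vertices (8,8), (2,8), (2,9), (8,9).
By the shoelace formula its area is 6.00.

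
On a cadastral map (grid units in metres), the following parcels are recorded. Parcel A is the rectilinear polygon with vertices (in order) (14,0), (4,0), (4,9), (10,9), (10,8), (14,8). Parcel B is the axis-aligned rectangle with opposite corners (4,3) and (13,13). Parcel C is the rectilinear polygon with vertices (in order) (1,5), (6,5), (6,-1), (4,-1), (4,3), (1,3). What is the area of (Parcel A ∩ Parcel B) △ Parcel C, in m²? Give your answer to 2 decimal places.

61.00

|Parcel A ∩ Parcel B| = 51.
|(Parcel A ∩ Parcel B) ∩ Parcel C| = 4.
|(Parcel A ∩ Parcel B) △ Parcel C| = 51 + 18 − 8 = 61.00.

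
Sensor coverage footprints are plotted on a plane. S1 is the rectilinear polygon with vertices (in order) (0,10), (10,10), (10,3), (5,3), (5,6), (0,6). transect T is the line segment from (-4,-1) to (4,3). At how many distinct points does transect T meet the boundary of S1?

0

The segment lies entirely outside S1 and never meets its boundary.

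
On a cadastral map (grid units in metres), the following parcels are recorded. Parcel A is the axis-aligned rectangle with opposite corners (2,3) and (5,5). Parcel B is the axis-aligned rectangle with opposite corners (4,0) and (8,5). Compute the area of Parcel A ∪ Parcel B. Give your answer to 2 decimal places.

24.00

By inclusion–exclusion:
Individual areas: |Parcel A| = 6, |Parcel B| = 20.
|Parcel A∩Parcel B|: x∈[4,5], y∈[3,5] → 1·2 = 2.
|Parcel A ∪ Parcel B| = 26 − 2 = 24.00.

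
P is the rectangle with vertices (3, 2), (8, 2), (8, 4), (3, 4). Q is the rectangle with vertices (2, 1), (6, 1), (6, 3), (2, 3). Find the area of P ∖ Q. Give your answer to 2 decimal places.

7.00

|P∩Q|: x∈[3,6], y∈[2,3] → 3·1 = 3.
|P| = 10.
|P ∖ Q| = |P| − |P∩Q| = 10 − 3 = 7.00.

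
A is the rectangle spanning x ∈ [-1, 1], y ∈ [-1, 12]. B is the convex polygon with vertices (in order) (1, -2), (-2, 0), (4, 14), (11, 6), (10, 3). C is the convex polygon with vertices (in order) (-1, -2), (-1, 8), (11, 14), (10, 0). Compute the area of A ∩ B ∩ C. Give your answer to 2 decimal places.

The intersection is the polygon with vertices (-0.5,-1), (-1,-0.667), (-1,2.333), (1,7), (1,-1).
By the shoelace formula its area is 11.25.

11.25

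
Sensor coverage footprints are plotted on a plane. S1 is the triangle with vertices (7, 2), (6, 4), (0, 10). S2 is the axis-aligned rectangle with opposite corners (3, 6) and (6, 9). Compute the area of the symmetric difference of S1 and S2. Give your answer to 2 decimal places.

11.29

|S1| = 3, |S2| = 9, |S1∩S2| = 0.3571.
|S1 △ S2| = |S1| + |S2| − 2·|S1∩S2| = 3 + 9 − 0.7143 = 11.29.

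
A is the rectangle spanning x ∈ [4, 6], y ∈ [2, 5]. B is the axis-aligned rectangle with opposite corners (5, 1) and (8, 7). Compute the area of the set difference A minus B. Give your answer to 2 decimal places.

|A∩B|: x∈[5,6], y∈[2,5] → 1·3 = 3.
|A| = 6.
|A ∖ B| = |A| − |A∩B| = 6 − 3 = 3.00.

3.00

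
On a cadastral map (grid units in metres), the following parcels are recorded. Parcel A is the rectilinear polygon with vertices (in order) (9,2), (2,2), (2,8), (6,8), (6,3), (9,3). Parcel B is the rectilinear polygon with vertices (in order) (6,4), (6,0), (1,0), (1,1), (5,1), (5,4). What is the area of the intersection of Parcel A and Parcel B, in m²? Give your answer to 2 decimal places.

The intersection is the polygon with vertices (5,2), (5,4), (6,4), (6,3), (6,2).
By the shoelace formula its area is 2.00.

2.00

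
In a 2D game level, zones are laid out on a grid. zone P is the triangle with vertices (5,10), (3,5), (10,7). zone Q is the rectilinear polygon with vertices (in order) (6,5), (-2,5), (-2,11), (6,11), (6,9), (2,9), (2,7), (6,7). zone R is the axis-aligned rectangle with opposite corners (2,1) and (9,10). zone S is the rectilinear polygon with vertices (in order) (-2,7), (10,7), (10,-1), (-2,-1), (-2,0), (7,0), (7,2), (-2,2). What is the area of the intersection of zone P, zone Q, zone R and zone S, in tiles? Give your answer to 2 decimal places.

3.91

The intersection is the polygon with vertices (6,5.857), (3,5), (3.8,7), (6,7).
By the shoelace formula its area is 3.91.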